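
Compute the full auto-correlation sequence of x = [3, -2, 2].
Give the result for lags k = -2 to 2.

r_xx[k] = sum_m x[m]*x[m+k], indexed from 0, for k = -2 to 2:
  r_xx[-2] = x[2]*x[0] = 6
  r_xx[-1] = x[1]*x[0] + x[2]*x[1] = -10
  r_xx[0] = x[0]*x[0] + x[1]*x[1] + x[2]*x[2] = 17
  r_xx[1] = x[0]*x[1] + x[1]*x[2] = -10
  r_xx[2] = x[0]*x[2] = 6
r_xx = [6, -10, 17, -10, 6]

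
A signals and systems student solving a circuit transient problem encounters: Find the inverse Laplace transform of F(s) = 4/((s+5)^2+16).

Standard pair: w/((s+a)^2+w^2) <-> e^(-at)*sin(wt)*u(t)
With a=5, w=4: f(t) = e^(-5t)*sin(4t)*u(t)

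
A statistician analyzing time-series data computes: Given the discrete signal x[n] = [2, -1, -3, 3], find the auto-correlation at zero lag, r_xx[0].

The auto-correlation at zero lag r_xx[0] equals the signal energy.
r_xx[0] = sum of x[n]^2 = 2^2 + (-1)^2 + (-3)^2 + 3^2
= 4 + 1 + 9 + 9 = 23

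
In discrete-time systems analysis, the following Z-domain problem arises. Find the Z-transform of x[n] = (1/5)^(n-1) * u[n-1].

Time-shifting property: if X(z) = Z{x[n]}, then Z{x[n-d]} = z^(-d) * X(z)
X(z) = z/(z - 1/5) for x[n] = (1/5)^n * u[n]
Z{x[n-1]} = z^(-1) * z/(z - 1/5) = 1/(z - 1/5)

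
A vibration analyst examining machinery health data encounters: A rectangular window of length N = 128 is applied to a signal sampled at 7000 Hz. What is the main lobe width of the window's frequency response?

For a rectangular window of length N,
the main lobe width in frequency is 2*f_s/N.
= 2*7000/128 = 875/8 Hz
This determines the minimum frequency separation for resolving two sinusoids.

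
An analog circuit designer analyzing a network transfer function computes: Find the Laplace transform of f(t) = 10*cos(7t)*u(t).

Standard pair: cos(wt)*u(t) <-> s/(s^2+w^2)
With w = 7: L{10*cos(7t)*u(t)} = 10s/(s^2+49)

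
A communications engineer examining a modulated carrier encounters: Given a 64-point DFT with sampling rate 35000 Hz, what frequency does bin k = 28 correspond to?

The frequency of DFT bin k is: f_k = k * f_s / N
f_28 = 28 * 35000 / 64 = 30625/2 Hz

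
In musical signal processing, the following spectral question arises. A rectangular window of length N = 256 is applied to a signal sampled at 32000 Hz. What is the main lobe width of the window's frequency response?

For a rectangular window of length N,
the main lobe width in frequency is 2*f_s/N.
= 2*32000/256 = 250 Hz
This determines the minimum frequency separation for resolving two sinusoids.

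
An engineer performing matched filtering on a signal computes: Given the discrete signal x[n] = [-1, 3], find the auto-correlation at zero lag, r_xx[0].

The auto-correlation at zero lag r_xx[0] equals the signal energy.
r_xx[0] = sum of x[n]^2 = (-1)^2 + 3^2
= 1 + 9 = 10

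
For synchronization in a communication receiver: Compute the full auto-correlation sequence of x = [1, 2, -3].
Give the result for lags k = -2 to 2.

r_xx[k] = sum_m x[m]*x[m+k], indexed from 0, for k = -2 to 2:
  r_xx[-2] = x[2]*x[0] = -3
  r_xx[-1] = x[1]*x[0] + x[2]*x[1] = -4
  r_xx[0] = x[0]*x[0] + x[1]*x[1] + x[2]*x[2] = 14
  r_xx[1] = x[0]*x[1] + x[1]*x[2] = -4
  r_xx[2] = x[0]*x[2] = -3
r_xx = [-3, -4, 14, -4, -3]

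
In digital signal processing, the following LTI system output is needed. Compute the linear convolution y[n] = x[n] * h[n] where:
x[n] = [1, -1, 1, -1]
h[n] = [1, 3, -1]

y[n] = sum_k x[k]*h[n-k]. Output length = len(x) + len(h) - 1 = 4 + 3 - 1 = 6.
y[0] = 1*1 = 1
y[1] = -1*1 + 1*3 = 2
y[2] = 1*1 + -1*3 + 1*-1 = -3
y[3] = -1*1 + 1*3 + -1*-1 = 3
y[4] = -1*3 + 1*-1 = -4
y[5] = -1*-1 = 1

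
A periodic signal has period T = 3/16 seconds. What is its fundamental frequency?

The fundamental frequency is the reciprocal of the period.
f = 1/T = 1/(3/16) = 16/3 Hz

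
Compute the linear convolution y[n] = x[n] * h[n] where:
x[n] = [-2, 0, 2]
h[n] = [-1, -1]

y[n] = sum_k x[k]*h[n-k]. Output length = len(x) + len(h) - 1 = 3 + 2 - 1 = 4.
y[0] = -2*-1 = 2
y[1] = 0*-1 + -2*-1 = 2
y[2] = 2*-1 + 0*-1 = -2
y[3] = 2*-1 = -2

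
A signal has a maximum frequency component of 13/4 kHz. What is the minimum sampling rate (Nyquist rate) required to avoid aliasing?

By the Nyquist-Shannon sampling theorem,
the minimum sampling rate (Nyquist rate) must be at least 2 * f_max.
Nyquist rate = 2 * 13/4 kHz = 13/2 kHz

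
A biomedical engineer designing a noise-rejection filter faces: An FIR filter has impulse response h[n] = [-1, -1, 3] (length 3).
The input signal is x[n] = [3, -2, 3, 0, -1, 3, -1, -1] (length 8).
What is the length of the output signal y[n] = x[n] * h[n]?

For linear convolution, the output length is:
len(y) = len(x) + len(h) - 1 = 8 + 3 - 1 = 10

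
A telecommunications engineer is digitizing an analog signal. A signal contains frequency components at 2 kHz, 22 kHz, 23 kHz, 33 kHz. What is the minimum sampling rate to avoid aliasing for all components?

The highest frequency component is f_max = 33 kHz.
Nyquist rate = 2 * f_max = 2 * 33 kHz = 66 kHz.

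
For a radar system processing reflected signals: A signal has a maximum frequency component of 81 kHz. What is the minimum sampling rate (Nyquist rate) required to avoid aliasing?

By the Nyquist-Shannon sampling theorem,
the minimum sampling rate (Nyquist rate) must be at least 2 * f_max.
Nyquist rate = 2 * 81 kHz = 162 kHz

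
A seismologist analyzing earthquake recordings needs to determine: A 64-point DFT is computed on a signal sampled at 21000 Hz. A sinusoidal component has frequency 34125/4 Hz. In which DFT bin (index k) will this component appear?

DFT frequency resolution = f_s/N = 21000/64 = 2625/8 Hz
Bin index k = f_signal / resolution = 34125/4 / 2625/8 = 26
The signal frequency 34125/4 Hz falls in DFT bin k = 26.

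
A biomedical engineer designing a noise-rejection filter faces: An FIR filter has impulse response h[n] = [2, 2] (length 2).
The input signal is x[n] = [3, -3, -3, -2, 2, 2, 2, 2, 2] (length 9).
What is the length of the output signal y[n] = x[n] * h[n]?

For linear convolution, the output length is:
len(y) = len(x) + len(h) - 1 = 9 + 2 - 1 = 10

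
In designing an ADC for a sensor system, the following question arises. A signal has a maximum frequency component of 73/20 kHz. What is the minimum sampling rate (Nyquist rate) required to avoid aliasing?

By the Nyquist-Shannon sampling theorem,
the minimum sampling rate (Nyquist rate) must be at least 2 * f_max.
Nyquist rate = 2 * 73/20 kHz = 73/10 kHz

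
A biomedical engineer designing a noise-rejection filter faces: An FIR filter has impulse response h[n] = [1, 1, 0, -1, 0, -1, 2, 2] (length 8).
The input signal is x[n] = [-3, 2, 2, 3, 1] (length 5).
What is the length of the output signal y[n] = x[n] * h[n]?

For linear convolution, the output length is:
len(y) = len(x) + len(h) - 1 = 5 + 8 - 1 = 12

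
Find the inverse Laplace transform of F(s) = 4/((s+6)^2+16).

Standard pair: w/((s+a)^2+w^2) <-> e^(-at)*sin(wt)*u(t)
With a=6, w=4: f(t) = e^(-6t)*sin(4t)*u(t)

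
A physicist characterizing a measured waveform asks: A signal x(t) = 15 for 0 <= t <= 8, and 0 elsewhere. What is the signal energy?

Energy = integral of |x(t)|^2 dt over the signal duration
= 15^2 * 8 = 225 * 8 = 1800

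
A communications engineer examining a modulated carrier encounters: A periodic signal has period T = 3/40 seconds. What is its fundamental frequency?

The fundamental frequency is the reciprocal of the period.
f = 1/T = 1/(3/40) = 40/3 Hz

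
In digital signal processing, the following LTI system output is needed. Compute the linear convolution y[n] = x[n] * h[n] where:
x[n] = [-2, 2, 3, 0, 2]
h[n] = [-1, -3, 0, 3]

y[n] = sum_k x[k]*h[n-k]. Output length = len(x) + len(h) - 1 = 5 + 4 - 1 = 8.
y[0] = -2*-1 = 2
y[1] = 2*-1 + -2*-3 = 4
y[2] = 3*-1 + 2*-3 + -2*0 = -9
y[3] = 0*-1 + 3*-3 + 2*0 + -2*3 = -15
y[4] = 2*-1 + 0*-3 + 3*0 + 2*3 = 4
y[5] = 2*-3 + 0*0 + 3*3 = 3
y[6] = 2*0 + 0*3 = 0
y[7] = 2*3 = 6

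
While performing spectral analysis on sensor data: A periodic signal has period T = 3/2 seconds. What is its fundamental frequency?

The fundamental frequency is the reciprocal of the period.
f = 1/T = 1/(3/2) = 2/3 Hz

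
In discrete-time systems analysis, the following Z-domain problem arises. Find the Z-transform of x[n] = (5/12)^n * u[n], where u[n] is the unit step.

The Z-transform of a^n * u[n] is z/(z-a) for |z| > |a|.
Here a = 5/12, so X(z) = z/(z - (5/12)) = 12z/(12z - 5)
ROC: |z| > 5/12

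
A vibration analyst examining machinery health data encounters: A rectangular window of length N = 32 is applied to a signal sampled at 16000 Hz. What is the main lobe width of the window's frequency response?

For a rectangular window of length N,
the main lobe width in frequency is 2*f_s/N.
= 2*16000/32 = 1000 Hz
This determines the minimum frequency separation for resolving two sinusoids.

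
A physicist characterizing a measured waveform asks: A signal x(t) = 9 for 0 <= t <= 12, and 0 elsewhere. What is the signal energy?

Energy = integral of |x(t)|^2 dt over the signal duration
= 9^2 * 12 = 81 * 12 = 972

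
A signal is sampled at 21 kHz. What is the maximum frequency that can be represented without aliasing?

The maximum frequency that can be represented without aliasing
is the Nyquist frequency: f_max = f_s / 2 = 21 kHz / 2 = 21/2 kHz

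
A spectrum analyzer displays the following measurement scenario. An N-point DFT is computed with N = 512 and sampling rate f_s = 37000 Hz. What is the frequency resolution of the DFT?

DFT frequency resolution = f_s / N
= 37000 / 512 = 4625/64 Hz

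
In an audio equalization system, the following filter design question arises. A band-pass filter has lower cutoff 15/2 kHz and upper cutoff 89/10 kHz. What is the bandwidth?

Bandwidth = f_high - f_low
= 89/10 kHz - 15/2 kHz = 7/5 kHz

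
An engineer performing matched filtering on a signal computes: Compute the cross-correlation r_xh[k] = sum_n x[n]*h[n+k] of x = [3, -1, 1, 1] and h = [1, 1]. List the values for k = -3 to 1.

Both sequences indexed from 0 and zero outside their support.
Lags with overlap: k = -3 to 1.
  r_xh[-3] = x[3]*h[0] = 1
  r_xh[-2] = x[2]*h[0] + x[3]*h[1] = 2
  r_xh[-1] = x[1]*h[0] + x[2]*h[1] = 0
  r_xh[0] = x[0]*h[0] + x[1]*h[1] = 2
  r_xh[1] = x[0]*h[1] = 3
r_xh = [1, 2, 0, 2, 3] (for k = -3, ..., 1)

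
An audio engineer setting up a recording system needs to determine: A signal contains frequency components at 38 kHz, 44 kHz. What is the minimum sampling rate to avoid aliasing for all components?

The highest frequency component is f_max = 44 kHz.
Nyquist rate = 2 * f_max = 2 * 44 kHz = 88 kHz.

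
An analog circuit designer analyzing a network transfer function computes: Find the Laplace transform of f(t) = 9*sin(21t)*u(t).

Standard pair: sin(wt)*u(t) <-> w/(s^2+w^2)
With w = 21: L{9*sin(21t)*u(t)} = 189/(s^2+441)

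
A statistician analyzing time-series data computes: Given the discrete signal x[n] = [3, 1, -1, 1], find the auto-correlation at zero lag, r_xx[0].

The auto-correlation at zero lag r_xx[0] equals the signal energy.
r_xx[0] = sum of x[n]^2 = 3^2 + 1^2 + (-1)^2 + 1^2
= 9 + 1 + 1 + 1 = 12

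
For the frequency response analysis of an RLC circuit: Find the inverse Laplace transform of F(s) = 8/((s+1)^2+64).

Standard pair: w/((s+a)^2+w^2) <-> e^(-at)*sin(wt)*u(t)
With a=1, w=8: f(t) = e^(-t)*sin(8t)*u(t)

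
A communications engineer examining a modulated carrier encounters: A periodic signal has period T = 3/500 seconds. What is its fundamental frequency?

The fundamental frequency is the reciprocal of the period.
f = 1/T = 1/(3/500) = 500/3 Hz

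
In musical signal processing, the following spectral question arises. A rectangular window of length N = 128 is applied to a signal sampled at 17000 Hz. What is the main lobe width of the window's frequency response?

For a rectangular window of length N,
the main lobe width in frequency is 2*f_s/N.
= 2*17000/128 = 2125/8 Hz
This determines the minimum frequency separation for resolving two sinusoids.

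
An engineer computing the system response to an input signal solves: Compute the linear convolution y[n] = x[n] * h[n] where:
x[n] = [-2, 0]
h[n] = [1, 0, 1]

y[n] = sum_k x[k]*h[n-k]. Output length = len(x) + len(h) - 1 = 2 + 3 - 1 = 4.
y[0] = -2*1 = -2
y[1] = 0*1 + -2*0 = 0
y[2] = 0*0 + -2*1 = -2
y[3] = 0*1 = 0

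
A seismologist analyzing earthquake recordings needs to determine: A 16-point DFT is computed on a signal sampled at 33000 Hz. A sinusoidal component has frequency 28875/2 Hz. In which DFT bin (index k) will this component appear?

DFT frequency resolution = f_s/N = 33000/16 = 4125/2 Hz
Bin index k = f_signal / resolution = 28875/2 / 4125/2 = 7
The signal frequency 28875/2 Hz falls in DFT bin k = 7.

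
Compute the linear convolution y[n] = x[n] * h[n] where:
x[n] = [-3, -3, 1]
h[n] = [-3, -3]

y[n] = sum_k x[k]*h[n-k]. Output length = len(x) + len(h) - 1 = 3 + 2 - 1 = 4.
y[0] = -3*-3 = 9
y[1] = -3*-3 + -3*-3 = 18
y[2] = 1*-3 + -3*-3 = 6
y[3] = 1*-3 = -3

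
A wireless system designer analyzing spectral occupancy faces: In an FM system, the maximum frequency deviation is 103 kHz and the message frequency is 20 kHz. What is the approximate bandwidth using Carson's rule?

Carson's rule: BW = 2*(delta_f + f_m)
= 2*(103 + 20) kHz = 246 kHz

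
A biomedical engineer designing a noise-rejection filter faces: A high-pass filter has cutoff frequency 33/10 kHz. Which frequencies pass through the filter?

A high-pass filter passes all frequencies above the cutoff frequency 33/10 kHz and attenuates lower frequencies.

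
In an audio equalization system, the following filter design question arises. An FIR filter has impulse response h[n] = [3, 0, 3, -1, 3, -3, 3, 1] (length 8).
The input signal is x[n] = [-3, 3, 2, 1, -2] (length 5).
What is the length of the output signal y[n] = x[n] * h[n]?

For linear convolution, the output length is:
len(y) = len(x) + len(h) - 1 = 5 + 8 - 1 = 12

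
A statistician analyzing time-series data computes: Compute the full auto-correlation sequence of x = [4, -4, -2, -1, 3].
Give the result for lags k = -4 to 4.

r_xx[k] = sum_m x[m]*x[m+k], indexed from 0, for k = -4 to 4:
  r_xx[-4] = x[4]*x[0] = 12
  r_xx[-3] = x[3]*x[0] + x[4]*x[1] = -16
  r_xx[-2] = x[2]*x[0] + x[3]*x[1] + x[4]*x[2] = -10
  r_xx[-1] = x[1]*x[0] + x[2]*x[1] + x[3]*x[2] + x[4]*x[3] = -9
  r_xx[0] = x[0]*x[0] + x[1]*x[1] + x[2]*x[2] + x[3]*x[3] + x[4]*x[4] = 46
  r_xx[1] = x[0]*x[1] + x[1]*x[2] + x[2]*x[3] + x[3]*x[4] = -9
  r_xx[2] = x[0]*x[2] + x[1]*x[3] + x[2]*x[4] = -10
  r_xx[3] = x[0]*x[3] + x[1]*x[4] = -16
  r_xx[4] = x[0]*x[4] = 12
r_xx = [12, -16, -10, -9, 46, -9, -10, -16, 12]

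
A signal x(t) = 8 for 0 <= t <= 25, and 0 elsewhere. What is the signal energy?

Energy = integral of |x(t)|^2 dt over the signal duration
= 8^2 * 25 = 64 * 25 = 1600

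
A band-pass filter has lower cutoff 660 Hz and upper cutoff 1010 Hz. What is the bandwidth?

Bandwidth = f_high - f_low
= 1010 Hz - 660 Hz = 350 Hz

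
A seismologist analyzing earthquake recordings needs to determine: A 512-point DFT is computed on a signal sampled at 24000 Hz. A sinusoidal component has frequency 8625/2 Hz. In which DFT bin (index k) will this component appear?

DFT frequency resolution = f_s/N = 24000/512 = 375/8 Hz
Bin index k = f_signal / resolution = 8625/2 / 375/8 = 92
The signal frequency 8625/2 Hz falls in DFT bin k = 92.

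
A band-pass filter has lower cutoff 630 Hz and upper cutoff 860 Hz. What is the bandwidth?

Bandwidth = f_high - f_low
= 860 Hz - 630 Hz = 230 Hz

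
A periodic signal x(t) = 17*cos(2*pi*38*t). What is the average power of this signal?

Average power of A*cos(wt) is A^2/2.
P = 17^2 / 2 = 289/2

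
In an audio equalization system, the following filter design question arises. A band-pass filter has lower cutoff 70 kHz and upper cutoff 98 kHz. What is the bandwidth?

Bandwidth = f_high - f_low
= 98 kHz - 70 kHz = 28 kHz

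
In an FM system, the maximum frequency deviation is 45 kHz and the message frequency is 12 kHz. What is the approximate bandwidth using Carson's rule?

Carson's rule: BW = 2*(delta_f + f_m)
= 2*(45 + 12) kHz = 114 kHz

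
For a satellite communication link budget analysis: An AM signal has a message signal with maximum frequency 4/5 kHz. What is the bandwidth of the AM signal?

In AM (double-sideband), the bandwidth is twice the message frequency.
BW = 2 * f_m = 2 * 4/5 kHz = 8/5 kHz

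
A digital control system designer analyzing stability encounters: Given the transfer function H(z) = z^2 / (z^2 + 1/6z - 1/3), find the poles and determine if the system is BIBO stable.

Poles are roots of the denominator: z^2 + 1/6z - 1/3 = 0.
Quadratic formula: z = [-(1/6) +/- sqrt((1/6)^2 - 4*(-1/3))] / 2
Discriminant = 1/36 + 4/3 = 49/36; sqrt = 7/6.
z = (-1/6 +/- 7/6) / 2 => z = 1/2 or z = -2/3.
|p1| = 1/2, |p2| = 2/3.
For BIBO stability, all poles must lie inside the unit circle (|p| < 1).
System is STABLE since both |p| < 1.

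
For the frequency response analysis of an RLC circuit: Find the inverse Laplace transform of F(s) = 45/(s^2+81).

Standard pair: w/(s^2+w^2) <-> sin(wt)*u(t)
Recognize w^2 = 81, so w = 9; numerator 45 = 5*9.
f(t) = 5*sin(9t)*u(t)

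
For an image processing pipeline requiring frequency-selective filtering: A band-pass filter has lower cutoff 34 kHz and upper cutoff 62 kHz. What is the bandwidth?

Bandwidth = f_high - f_low
= 62 kHz - 34 kHz = 28 kHz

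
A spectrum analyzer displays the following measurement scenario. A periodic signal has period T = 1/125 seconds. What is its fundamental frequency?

The fundamental frequency is the reciprocal of the period.
f = 1/T = 1/(1/125) = 125 Hz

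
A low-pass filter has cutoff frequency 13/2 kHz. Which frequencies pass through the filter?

A low-pass filter passes all frequencies below the cutoff frequency 13/2 kHz and attenuates higher frequencies.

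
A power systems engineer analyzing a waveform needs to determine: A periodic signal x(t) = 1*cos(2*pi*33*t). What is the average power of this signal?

Average power of A*cos(wt) is A^2/2.
P = 1^2 / 2 = 1/2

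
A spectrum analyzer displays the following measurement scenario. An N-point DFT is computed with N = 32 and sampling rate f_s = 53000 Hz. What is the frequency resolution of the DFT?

DFT frequency resolution = f_s / N
= 53000 / 32 = 6625/4 Hz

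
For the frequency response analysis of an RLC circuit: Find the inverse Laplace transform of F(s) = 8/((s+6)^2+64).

Standard pair: w/((s+a)^2+w^2) <-> e^(-at)*sin(wt)*u(t)
With a=6, w=8: f(t) = e^(-6t)*sin(8t)*u(t)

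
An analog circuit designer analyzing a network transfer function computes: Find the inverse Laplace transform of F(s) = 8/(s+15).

Standard pair: k/(s+a) <-> k*e^(-at)*u(t)
With k=8, a=15: f(t) = 8*e^(-15t)*u(t)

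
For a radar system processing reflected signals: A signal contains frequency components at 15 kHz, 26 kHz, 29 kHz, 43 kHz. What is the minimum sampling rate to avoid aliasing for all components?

The highest frequency component is f_max = 43 kHz.
Nyquist rate = 2 * f_max = 2 * 43 kHz = 86 kHz.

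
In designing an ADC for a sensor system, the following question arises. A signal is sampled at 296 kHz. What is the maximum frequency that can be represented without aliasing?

The maximum frequency that can be represented without aliasing
is the Nyquist frequency: f_max = f_s / 2 = 296 kHz / 2 = 148 kHz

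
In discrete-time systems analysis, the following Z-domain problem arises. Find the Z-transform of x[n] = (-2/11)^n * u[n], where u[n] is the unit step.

The Z-transform of a^n * u[n] is z/(z-a) for |z| > |a|.
Here a = -2/11, so X(z) = z/(z - (-2/11)) = 11z/(11z + 2)
ROC: |z| > 2/11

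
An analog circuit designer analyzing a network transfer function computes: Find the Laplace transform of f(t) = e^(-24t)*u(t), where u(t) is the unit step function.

Standard Laplace transform pair:
e^(-at)*u(t) <-> 1/(s+a)
With a = 24: L{e^(-24t)*u(t)} = 1/(s+24), ROC: Re(s) > -24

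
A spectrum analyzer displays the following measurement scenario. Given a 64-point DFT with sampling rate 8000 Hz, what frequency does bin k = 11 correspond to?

The frequency of DFT bin k is: f_k = k * f_s / N
f_11 = 11 * 8000 / 64 = 1375 Hz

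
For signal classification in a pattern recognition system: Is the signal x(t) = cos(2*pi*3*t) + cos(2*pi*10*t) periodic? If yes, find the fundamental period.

f1 = 3 Hz, f2 = 10 Hz
Period T1 = 1/3, T2 = 1/10
Ratio T1/T2 = 10/3, which is rational.
The signal is periodic with fundamental period T = 1/GCD(3,10) = 1 s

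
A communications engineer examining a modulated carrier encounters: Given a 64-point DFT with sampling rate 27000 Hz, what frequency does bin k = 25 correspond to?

The frequency of DFT bin k is: f_k = k * f_s / N
f_25 = 25 * 27000 / 64 = 84375/8 Hz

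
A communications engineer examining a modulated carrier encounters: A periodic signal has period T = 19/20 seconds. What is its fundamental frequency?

The fundamental frequency is the reciprocal of the period.
f = 1/T = 1/(19/20) = 20/19 Hz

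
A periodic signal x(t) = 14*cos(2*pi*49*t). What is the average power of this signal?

Average power of A*cos(wt) is A^2/2.
P = 14^2 / 2 = 196/2 = 98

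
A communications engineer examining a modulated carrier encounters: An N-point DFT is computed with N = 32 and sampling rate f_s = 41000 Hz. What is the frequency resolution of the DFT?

DFT frequency resolution = f_s / N
= 41000 / 32 = 5125/4 Hz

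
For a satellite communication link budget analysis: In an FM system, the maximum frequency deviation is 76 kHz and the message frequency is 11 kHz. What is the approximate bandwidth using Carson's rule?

Carson's rule: BW = 2*(delta_f + f_m)
= 2*(76 + 11) kHz = 174 kHz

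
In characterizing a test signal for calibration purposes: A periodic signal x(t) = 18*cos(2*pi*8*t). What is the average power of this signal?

Average power of A*cos(wt) is A^2/2.
P = 18^2 / 2 = 324/2 = 162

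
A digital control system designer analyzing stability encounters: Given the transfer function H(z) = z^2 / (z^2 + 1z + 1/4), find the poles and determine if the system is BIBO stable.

Poles are roots of the denominator: z^2 + 1z + 1/4 = 0.
Quadratic formula: z = [-(1) +/- sqrt((1)^2 - 4*(1/4))] / 2
Discriminant = 1 - 1 = 0; sqrt = 0.
z = (-1 +/- 0) / 2 = -1/2 (repeated root).
|p1| = 1/2, |p2| = 1/2.
For BIBO stability, all poles must lie inside the unit circle (|p| < 1).
System is STABLE since both |p| < 1.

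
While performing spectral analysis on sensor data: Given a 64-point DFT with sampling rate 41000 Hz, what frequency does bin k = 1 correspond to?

The frequency of DFT bin k is: f_k = k * f_s / N
f_1 = 1 * 41000 / 64 = 5125/8 Hz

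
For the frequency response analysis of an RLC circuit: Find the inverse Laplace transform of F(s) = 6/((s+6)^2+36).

Standard pair: w/((s+a)^2+w^2) <-> e^(-at)*sin(wt)*u(t)
With a=6, w=6: f(t) = e^(-6t)*sin(6t)*u(t)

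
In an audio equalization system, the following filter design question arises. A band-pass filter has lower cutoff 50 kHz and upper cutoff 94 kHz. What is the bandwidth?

Bandwidth = f_high - f_low
= 94 kHz - 50 kHz = 44 kHz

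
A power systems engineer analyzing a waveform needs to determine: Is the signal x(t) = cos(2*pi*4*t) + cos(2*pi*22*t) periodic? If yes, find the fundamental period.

f1 = 4 Hz, f2 = 22 Hz
Period T1 = 1/4, T2 = 1/22
Ratio T1/T2 = 22/4, which is rational.
The signal is periodic with fundamental period T = 1/GCD(4,22) = 1/2 s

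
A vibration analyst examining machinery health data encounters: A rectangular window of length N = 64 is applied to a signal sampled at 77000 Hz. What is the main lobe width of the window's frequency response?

For a rectangular window of length N,
the main lobe width in frequency is 2*f_s/N.
= 2*77000/64 = 9625/4 Hz
This determines the minimum frequency separation for resolving two sinusoids.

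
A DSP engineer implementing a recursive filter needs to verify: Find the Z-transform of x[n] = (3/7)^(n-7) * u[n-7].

Time-shifting property: if X(z) = Z{x[n]}, then Z{x[n-d]} = z^(-d) * X(z)
X(z) = z/(z - 3/7) for x[n] = (3/7)^n * u[n]
Z{x[n-7]} = z^(-7) * z/(z - 3/7) = z^(-6)/(z - 3/7)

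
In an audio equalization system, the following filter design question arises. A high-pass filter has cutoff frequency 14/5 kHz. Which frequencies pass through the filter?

A high-pass filter passes all frequencies above the cutoff frequency 14/5 kHz and attenuates lower frequencies.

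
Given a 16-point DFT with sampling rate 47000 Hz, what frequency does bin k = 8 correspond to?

The frequency of DFT bin k is: f_k = k * f_s / N
f_8 = 8 * 47000 / 16 = 23500 Hz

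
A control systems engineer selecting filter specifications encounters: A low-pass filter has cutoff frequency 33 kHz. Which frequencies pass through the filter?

A low-pass filter passes all frequencies below the cutoff frequency 33 kHz and attenuates higher frequencies.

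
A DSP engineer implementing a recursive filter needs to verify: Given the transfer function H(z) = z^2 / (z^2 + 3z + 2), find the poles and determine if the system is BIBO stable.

Poles are roots of the denominator: z^2 + 3z + 2 = 0.
Quadratic formula: z = [-(3) +/- sqrt((3)^2 - 4*(2))] / 2
Discriminant = 9 - 8 = 1; sqrt = 1.
z = (-3 +/- 1) / 2 => z = -1 or z = -2.
|p1| = 1, |p2| = 2.
For BIBO stability, all poles must lie inside the unit circle (|p| < 1).
System is UNSTABLE since at least one |p| >= 1.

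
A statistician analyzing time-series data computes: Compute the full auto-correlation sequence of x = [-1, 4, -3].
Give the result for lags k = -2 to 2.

r_xx[k] = sum_m x[m]*x[m+k], indexed from 0, for k = -2 to 2:
  r_xx[-2] = x[2]*x[0] = 3
  r_xx[-1] = x[1]*x[0] + x[2]*x[1] = -16
  r_xx[0] = x[0]*x[0] + x[1]*x[1] + x[2]*x[2] = 26
  r_xx[1] = x[0]*x[1] + x[1]*x[2] = -16
  r_xx[2] = x[0]*x[2] = 3
r_xx = [3, -16, 26, -16, 3]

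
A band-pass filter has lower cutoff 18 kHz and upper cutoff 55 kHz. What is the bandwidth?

Bandwidth = f_high - f_low
= 55 kHz - 18 kHz = 37 kHz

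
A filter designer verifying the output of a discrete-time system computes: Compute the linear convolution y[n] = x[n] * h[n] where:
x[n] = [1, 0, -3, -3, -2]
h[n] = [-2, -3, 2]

y[n] = sum_k x[k]*h[n-k]. Output length = len(x) + len(h) - 1 = 5 + 3 - 1 = 7.
y[0] = 1*-2 = -2
y[1] = 0*-2 + 1*-3 = -3
y[2] = -3*-2 + 0*-3 + 1*2 = 8
y[3] = -3*-2 + -3*-3 + 0*2 = 15
y[4] = -2*-2 + -3*-3 + -3*2 = 7
y[5] = -2*-3 + -3*2 = 0
y[6] = -2*2 = -4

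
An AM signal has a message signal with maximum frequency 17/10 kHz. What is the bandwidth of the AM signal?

In AM (double-sideband), the bandwidth is twice the message frequency.
BW = 2 * f_m = 2 * 17/10 kHz = 17/5 kHz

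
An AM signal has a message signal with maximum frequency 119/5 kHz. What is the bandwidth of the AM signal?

In AM (double-sideband), the bandwidth is twice the message frequency.
BW = 2 * f_m = 2 * 119/5 kHz = 238/5 kHz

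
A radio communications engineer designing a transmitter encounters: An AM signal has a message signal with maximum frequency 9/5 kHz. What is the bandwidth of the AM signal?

In AM (double-sideband), the bandwidth is twice the message frequency.
BW = 2 * f_m = 2 * 9/5 kHz = 18/5 kHz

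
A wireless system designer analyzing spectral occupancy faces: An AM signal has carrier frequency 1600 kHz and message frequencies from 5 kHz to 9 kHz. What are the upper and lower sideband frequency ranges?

Upper sideband (USB) = fc + [fm_low, fm_high] = 1600 + [5, 9] = [1605, 1609] kHz
Lower sideband (LSB) = fc - [fm_high, fm_low] = 1600 - [9, 5] = [1591, 1595] kHz
Total occupied spectrum: 1591 kHz to 1609 kHz (plus carrier at 1600 kHz)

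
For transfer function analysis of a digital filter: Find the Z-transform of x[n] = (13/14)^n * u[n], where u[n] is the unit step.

The Z-transform of a^n * u[n] is z/(z-a) for |z| > |a|.
Here a = 13/14, so X(z) = z/(z - (13/14)) = 14z/(14z - 13)
ROC: |z| > 13/14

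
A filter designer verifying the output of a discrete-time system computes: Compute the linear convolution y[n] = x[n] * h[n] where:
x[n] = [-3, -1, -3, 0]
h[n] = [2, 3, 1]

y[n] = sum_k x[k]*h[n-k]. Output length = len(x) + len(h) - 1 = 4 + 3 - 1 = 6.
y[0] = -3*2 = -6
y[1] = -1*2 + -3*3 = -11
y[2] = -3*2 + -1*3 + -3*1 = -12
y[3] = 0*2 + -3*3 + -1*1 = -10
y[4] = 0*3 + -3*1 = -3
y[5] = 0*1 = 0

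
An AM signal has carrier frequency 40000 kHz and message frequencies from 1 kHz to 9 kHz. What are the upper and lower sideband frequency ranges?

Upper sideband (USB) = fc + [fm_low, fm_high] = 40000 + [1, 9] = [40001, 40009] kHz
Lower sideband (LSB) = fc - [fm_high, fm_low] = 40000 - [9, 1] = [39991, 39999] kHz
Total occupied spectrum: 39991 kHz to 40009 kHz (plus carrier at 40000 kHz)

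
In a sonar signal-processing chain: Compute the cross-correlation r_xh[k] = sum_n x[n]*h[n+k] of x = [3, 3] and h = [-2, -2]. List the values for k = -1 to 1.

Both sequences indexed from 0 and zero outside their support.
Lags with overlap: k = -1 to 1.
  r_xh[-1] = x[1]*h[0] = -6
  r_xh[0] = x[0]*h[0] + x[1]*h[1] = -12
  r_xh[1] = x[0]*h[1] = -6
r_xh = [-6, -12, -6] (for k = -1, ..., 1)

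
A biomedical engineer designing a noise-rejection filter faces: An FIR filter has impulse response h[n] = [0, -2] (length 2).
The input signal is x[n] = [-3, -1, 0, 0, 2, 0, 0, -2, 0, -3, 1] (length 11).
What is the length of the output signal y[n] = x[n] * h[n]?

For linear convolution, the output length is:
len(y) = len(x) + len(h) - 1 = 11 + 2 - 1 = 12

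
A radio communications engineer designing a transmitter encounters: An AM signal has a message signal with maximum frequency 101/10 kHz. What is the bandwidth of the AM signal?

In AM (double-sideband), the bandwidth is twice the message frequency.
BW = 2 * f_m = 2 * 101/10 kHz = 101/5 kHz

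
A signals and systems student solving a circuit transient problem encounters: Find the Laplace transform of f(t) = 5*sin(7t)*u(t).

Standard pair: sin(wt)*u(t) <-> w/(s^2+w^2)
With w = 7: L{5*sin(7t)*u(t)} = 35/(s^2+49)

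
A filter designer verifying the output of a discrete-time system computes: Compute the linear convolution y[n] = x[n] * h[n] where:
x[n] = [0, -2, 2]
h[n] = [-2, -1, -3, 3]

y[n] = sum_k x[k]*h[n-k]. Output length = len(x) + len(h) - 1 = 3 + 4 - 1 = 6.
y[0] = 0*-2 = 0
y[1] = -2*-2 + 0*-1 = 4
y[2] = 2*-2 + -2*-1 + 0*-3 = -2
y[3] = 2*-1 + -2*-3 + 0*3 = 4
y[4] = 2*-3 + -2*3 = -12
y[5] = 2*3 = 6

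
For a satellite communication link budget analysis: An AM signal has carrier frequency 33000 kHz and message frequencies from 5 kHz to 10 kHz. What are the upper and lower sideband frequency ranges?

Upper sideband (USB) = fc + [fm_low, fm_high] = 33000 + [5, 10] = [33005, 33010] kHz
Lower sideband (LSB) = fc - [fm_high, fm_low] = 33000 - [10, 5] = [32990, 32995] kHz
Total occupied spectrum: 32990 kHz to 33010 kHz (plus carrier at 33000 kHz)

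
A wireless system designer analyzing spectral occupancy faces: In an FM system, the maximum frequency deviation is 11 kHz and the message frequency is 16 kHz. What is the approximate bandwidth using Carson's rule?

Carson's rule: BW = 2*(delta_f + f_m)
= 2*(11 + 16) kHz = 54 kHz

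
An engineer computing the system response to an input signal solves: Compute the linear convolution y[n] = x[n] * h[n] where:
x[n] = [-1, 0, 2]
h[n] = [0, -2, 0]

y[n] = sum_k x[k]*h[n-k]. Output length = len(x) + len(h) - 1 = 3 + 3 - 1 = 5.
y[0] = -1*0 = 0
y[1] = 0*0 + -1*-2 = 2
y[2] = 2*0 + 0*-2 + -1*0 = 0
y[3] = 2*-2 + 0*0 = -4
y[4] = 2*0 = 0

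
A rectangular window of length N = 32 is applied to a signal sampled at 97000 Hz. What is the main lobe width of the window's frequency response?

For a rectangular window of length N,
the main lobe width in frequency is 2*f_s/N.
= 2*97000/32 = 12125/2 Hz
This determines the minimum frequency separation for resolving two sinusoids.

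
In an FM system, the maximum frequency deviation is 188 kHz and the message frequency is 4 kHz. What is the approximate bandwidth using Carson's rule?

Carson's rule: BW = 2*(delta_f + f_m)
= 2*(188 + 4) kHz = 384 kHz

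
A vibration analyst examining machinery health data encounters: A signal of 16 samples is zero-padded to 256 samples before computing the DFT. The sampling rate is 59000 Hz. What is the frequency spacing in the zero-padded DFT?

Original DFT: N = 16, resolution = f_s/N = 59000/16 = 7375/2 Hz
Zero-padded DFT: N = 256, resolution = f_s/N = 59000/256 = 7375/32 Hz
Zero-padding interpolates the spectrum (finer frequency grid)
but does NOT improve the true spectral resolution (ability to resolve close frequencies).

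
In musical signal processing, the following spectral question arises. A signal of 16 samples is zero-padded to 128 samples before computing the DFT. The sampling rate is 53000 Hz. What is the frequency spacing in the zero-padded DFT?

Original DFT: N = 16, resolution = f_s/N = 53000/16 = 6625/2 Hz
Zero-padded DFT: N = 128, resolution = f_s/N = 53000/128 = 6625/16 Hz
Zero-padding interpolates the spectrum (finer frequency grid)
but does NOT improve the true spectral resolution (ability to resolve close frequencies).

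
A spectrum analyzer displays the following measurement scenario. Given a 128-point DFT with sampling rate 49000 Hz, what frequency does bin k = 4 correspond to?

The frequency of DFT bin k is: f_k = k * f_s / N
f_4 = 4 * 49000 / 128 = 6125/4 Hz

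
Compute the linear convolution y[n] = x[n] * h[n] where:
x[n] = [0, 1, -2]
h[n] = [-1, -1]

y[n] = sum_k x[k]*h[n-k]. Output length = len(x) + len(h) - 1 = 3 + 2 - 1 = 4.
y[0] = 0*-1 = 0
y[1] = 1*-1 + 0*-1 = -1
y[2] = -2*-1 + 1*-1 = 1
y[3] = -2*-1 = 2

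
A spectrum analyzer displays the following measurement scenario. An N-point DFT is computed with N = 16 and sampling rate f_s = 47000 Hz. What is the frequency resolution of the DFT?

DFT frequency resolution = f_s / N
= 47000 / 16 = 5875/2 Hz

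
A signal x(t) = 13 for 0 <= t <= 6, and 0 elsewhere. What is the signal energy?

Energy = integral of |x(t)|^2 dt over the signal duration
= 13^2 * 6 = 169 * 6 = 1014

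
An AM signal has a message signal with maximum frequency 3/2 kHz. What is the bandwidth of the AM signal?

In AM (double-sideband), the bandwidth is twice the message frequency.
BW = 2 * f_m = 2 * 3/2 kHz = 3 kHz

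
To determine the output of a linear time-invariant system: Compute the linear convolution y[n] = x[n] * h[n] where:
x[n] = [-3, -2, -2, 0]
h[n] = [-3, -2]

y[n] = sum_k x[k]*h[n-k]. Output length = len(x) + len(h) - 1 = 4 + 2 - 1 = 5.
y[0] = -3*-3 = 9
y[1] = -2*-3 + -3*-2 = 12
y[2] = -2*-3 + -2*-2 = 10
y[3] = 0*-3 + -2*-2 = 4
y[4] = 0*-2 = 0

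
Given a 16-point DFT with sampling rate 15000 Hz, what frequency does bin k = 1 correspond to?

The frequency of DFT bin k is: f_k = k * f_s / N
f_1 = 1 * 15000 / 16 = 1875/2 Hz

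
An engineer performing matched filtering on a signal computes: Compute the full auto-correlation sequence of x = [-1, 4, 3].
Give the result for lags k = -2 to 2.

r_xx[k] = sum_m x[m]*x[m+k], indexed from 0, for k = -2 to 2:
  r_xx[-2] = x[2]*x[0] = -3
  r_xx[-1] = x[1]*x[0] + x[2]*x[1] = 8
  r_xx[0] = x[0]*x[0] + x[1]*x[1] + x[2]*x[2] = 26
  r_xx[1] = x[0]*x[1] + x[1]*x[2] = 8
  r_xx[2] = x[0]*x[2] = -3
r_xx = [-3, 8, 26, 8, -3]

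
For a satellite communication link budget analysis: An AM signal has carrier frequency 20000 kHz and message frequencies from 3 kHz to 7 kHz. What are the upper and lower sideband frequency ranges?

Upper sideband (USB) = fc + [fm_low, fm_high] = 20000 + [3, 7] = [20003, 20007] kHz
Lower sideband (LSB) = fc - [fm_high, fm_low] = 20000 - [7, 3] = [19993, 19997] kHz
Total occupied spectrum: 19993 kHz to 20007 kHz (plus carrier at 20000 kHz)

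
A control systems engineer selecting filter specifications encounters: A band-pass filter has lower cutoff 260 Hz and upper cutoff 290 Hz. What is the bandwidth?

Bandwidth = f_high - f_low
= 290 Hz - 260 Hz = 30 Hz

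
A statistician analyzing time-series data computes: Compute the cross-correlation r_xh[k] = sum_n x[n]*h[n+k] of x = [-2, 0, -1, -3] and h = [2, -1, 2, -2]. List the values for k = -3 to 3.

Both sequences indexed from 0 and zero outside their support.
Lags with overlap: k = -3 to 3.
  r_xh[-3] = x[3]*h[0] = -6
  r_xh[-2] = x[2]*h[0] + x[3]*h[1] = 1
  r_xh[-1] = x[1]*h[0] + x[2]*h[1] + x[3]*h[2] = -5
  r_xh[0] = x[0]*h[0] + x[1]*h[1] + x[2]*h[2] + x[3]*h[3] = 0
  r_xh[1] = x[0]*h[1] + x[1]*h[2] + x[2]*h[3] = 4
  r_xh[2] = x[0]*h[2] + x[1]*h[3] = -4
  r_xh[3] = x[0]*h[3] = 4
r_xh = [-6, 1, -5, 0, 4, -4, 4] (for k = -3, ..., 3)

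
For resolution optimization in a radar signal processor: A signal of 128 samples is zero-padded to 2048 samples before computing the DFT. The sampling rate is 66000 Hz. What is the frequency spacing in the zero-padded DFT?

Original DFT: N = 128, resolution = f_s/N = 66000/128 = 4125/8 Hz
Zero-padded DFT: N = 2048, resolution = f_s/N = 66000/2048 = 4125/128 Hz
Zero-padding interpolates the spectrum (finer frequency grid)
but does NOT improve the true spectral resolution (ability to resolve close frequencies).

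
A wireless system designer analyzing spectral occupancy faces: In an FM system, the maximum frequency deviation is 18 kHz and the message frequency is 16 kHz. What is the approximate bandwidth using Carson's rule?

Carson's rule: BW = 2*(delta_f + f_m)
= 2*(18 + 16) kHz = 68 kHz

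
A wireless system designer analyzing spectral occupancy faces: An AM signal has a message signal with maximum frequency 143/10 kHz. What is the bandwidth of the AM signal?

In AM (double-sideband), the bandwidth is twice the message frequency.
BW = 2 * f_m = 2 * 143/10 kHz = 143/5 kHz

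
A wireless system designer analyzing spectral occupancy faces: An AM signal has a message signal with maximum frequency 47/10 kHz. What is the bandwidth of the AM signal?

In AM (double-sideband), the bandwidth is twice the message frequency.
BW = 2 * f_m = 2 * 47/10 kHz = 47/5 kHz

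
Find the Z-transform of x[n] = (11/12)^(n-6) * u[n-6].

Time-shifting property: if X(z) = Z{x[n]}, then Z{x[n-d]} = z^(-d) * X(z)
X(z) = z/(z - 11/12) for x[n] = (11/12)^n * u[n]
Z{x[n-6]} = z^(-6) * z/(z - 11/12) = z^(-5)/(z - 11/12)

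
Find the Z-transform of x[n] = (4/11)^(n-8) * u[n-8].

Time-shifting property: if X(z) = Z{x[n]}, then Z{x[n-d]} = z^(-d) * X(z)
X(z) = z/(z - 4/11) for x[n] = (4/11)^n * u[n]
Z{x[n-8]} = z^(-8) * z/(z - 4/11) = z^(-7)/(z - 4/11)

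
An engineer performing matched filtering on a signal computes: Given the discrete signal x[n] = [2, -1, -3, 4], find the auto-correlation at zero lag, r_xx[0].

The auto-correlation at zero lag r_xx[0] equals the signal energy.
r_xx[0] = sum of x[n]^2 = 2^2 + (-1)^2 + (-3)^2 + 4^2
= 4 + 1 + 9 + 16 = 30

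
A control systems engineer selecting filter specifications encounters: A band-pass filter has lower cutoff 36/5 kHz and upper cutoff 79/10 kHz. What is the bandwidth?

Bandwidth = f_high - f_low
= 79/10 kHz - 36/5 kHz = 7/10 kHz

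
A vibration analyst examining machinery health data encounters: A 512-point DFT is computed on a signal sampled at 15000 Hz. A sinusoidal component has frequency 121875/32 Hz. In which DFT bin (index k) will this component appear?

DFT frequency resolution = f_s/N = 15000/512 = 1875/64 Hz
Bin index k = f_signal / resolution = 121875/32 / 1875/64 = 130
The signal frequency 121875/32 Hz falls in DFT bin k = 130.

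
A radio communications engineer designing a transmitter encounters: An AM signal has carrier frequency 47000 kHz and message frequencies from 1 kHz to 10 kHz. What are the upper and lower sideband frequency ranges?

Upper sideband (USB) = fc + [fm_low, fm_high] = 47000 + [1, 10] = [47001, 47010] kHz
Lower sideband (LSB) = fc - [fm_high, fm_low] = 47000 - [10, 1] = [46990, 46999] kHz
Total occupied spectrum: 46990 kHz to 47010 kHz (plus carrier at 47000 kHz)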